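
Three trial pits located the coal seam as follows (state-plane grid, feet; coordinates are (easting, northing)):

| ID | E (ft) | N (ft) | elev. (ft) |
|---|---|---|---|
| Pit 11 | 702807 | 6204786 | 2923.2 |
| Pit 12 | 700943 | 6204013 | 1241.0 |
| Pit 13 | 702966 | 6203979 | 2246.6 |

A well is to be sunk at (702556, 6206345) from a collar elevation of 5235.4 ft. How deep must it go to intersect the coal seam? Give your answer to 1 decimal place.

976.3 ft

Let the plane be z = a·E + b·N + c.
Pit 12−Pit 11: −1864a − 773b = −1682.2;  Pit 13−Pit 11: 159a − 807b = −676.6.
Solving gives a = 0.512872836, b = 0.939463173.
Then c = 2923.2 − a·702807 − b·6204786 = −6186695.37.
At (702556, 6206345): z_contact = 360321.89 + 5830632.57 − 6186695.37 = 4259.09 ft.
Depth below ground = 5235.4 − 4259.09 = 976.3 ft.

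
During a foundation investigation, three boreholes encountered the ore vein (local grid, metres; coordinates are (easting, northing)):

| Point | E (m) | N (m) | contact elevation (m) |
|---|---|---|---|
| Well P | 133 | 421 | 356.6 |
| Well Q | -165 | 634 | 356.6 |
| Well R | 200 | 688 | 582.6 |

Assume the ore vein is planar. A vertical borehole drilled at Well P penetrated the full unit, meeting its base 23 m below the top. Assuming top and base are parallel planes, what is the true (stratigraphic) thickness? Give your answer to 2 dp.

Two edge vectors: Well P→Well Q = (-298, 213, 0), Well P→Well R = (67, 267, 226).
Normal n = (Well P→Well Q) × (Well P→Well R) = (48138, 67348, -93837).
So ∂z/∂E = −n_x/n_z = 0.51300 and ∂z/∂N = −n_y/n_z = 0.71771.
|∇z| = √(a²+b²) = 0.88220, so dip δ = arctan(0.88220) = 41.42°.
True thickness = vertical thickness × cos δ = 23 × cos 41.42° = 17.25 m.

17.25 m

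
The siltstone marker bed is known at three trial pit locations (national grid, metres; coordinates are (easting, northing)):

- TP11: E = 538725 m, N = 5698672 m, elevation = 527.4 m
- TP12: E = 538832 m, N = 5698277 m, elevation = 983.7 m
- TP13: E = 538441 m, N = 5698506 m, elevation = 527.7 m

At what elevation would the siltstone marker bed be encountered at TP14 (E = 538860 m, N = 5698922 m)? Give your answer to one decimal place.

356.6 m

Two edge vectors: TP11→TP12 = (107, -395, 456.3), TP11→TP13 = (-284, -166, 0.3).
Normal n = (TP11→TP12) × (TP11→TP13) = (75627.3, -129621.3, -129942).
So ∂z/∂E = −n_x/n_z = 0.582008127 and ∂z/∂N = −n_y/n_z = −0.997531976.
Intercept c from TP11: 527.4 − 313542.33 + 5684607.54 = 5371592.61.
At (538860, 5698922): z = 313620.9 − 5684856.9 + 5371592.61 = 356.6 m.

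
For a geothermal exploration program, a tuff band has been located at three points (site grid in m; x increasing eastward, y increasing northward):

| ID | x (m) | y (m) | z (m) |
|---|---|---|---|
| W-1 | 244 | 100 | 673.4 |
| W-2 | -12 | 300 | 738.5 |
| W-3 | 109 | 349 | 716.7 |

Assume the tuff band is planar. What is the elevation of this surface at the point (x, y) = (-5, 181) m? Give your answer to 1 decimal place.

Let the plane be z = a·x + b·y + c.
W-2−W-1: −256a + 200b = 65.1;  W-3−W-1: −135a + 249b = 43.3.
Solving gives a = −0.20547, b = 0.06249.
Then c = 673.4 − a·244 − b·100 = 717.29.
At (-5, 181): z = 1.0 + 11.3 + 717.29 = 729.6 m.

729.6 m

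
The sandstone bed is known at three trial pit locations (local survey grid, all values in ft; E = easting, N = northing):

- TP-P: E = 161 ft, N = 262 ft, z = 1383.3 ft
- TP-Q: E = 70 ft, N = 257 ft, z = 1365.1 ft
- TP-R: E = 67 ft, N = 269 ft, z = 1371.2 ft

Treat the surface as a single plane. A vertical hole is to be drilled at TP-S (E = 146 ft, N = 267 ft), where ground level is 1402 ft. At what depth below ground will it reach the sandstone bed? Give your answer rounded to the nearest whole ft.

Two edge vectors: TP-P→TP-Q = (-91, -5, -18.2), TP-P→TP-R = (-94, 7, -12.1).
Normal n = (TP-P→TP-Q) × (TP-P→TP-R) = (187.9, 609.7, -1107).
So ∂z/∂E = −n_x/n_z = 0.16974 and ∂z/∂N = −n_y/n_z = 0.55077.
Intercept c from TP-P: 1383.3 − 27.33 − 144.30 = 1211.67.
At (146, 267): z_contact = 24.8 + 147.1 + 1211.67 = 1383.5 ft.
Depth below ground = 1402 − 1383.5 = 18 ft.

18 ft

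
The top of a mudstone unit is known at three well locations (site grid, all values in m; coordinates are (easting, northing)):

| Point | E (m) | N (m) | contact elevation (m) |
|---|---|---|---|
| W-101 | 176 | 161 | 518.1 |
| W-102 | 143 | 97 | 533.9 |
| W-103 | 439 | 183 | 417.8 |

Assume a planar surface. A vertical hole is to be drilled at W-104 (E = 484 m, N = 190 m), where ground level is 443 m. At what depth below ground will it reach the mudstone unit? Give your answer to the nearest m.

Let the plane be z = a·E + b·N + c.
W-102−W-101: −33a − 64b = 15.8;  W-103−W-101: 263a + 22b = −100.3.
Solving gives a = −0.37698, b = −0.05250.
Then c = 518.1 − a·176 − b·161 = 592.90.
At (484, 190): z_contact = −182.5 − 10.0 + 592.90 = 400.5 m.
Depth below ground = 443 − 400.5 = 43 m.

43 m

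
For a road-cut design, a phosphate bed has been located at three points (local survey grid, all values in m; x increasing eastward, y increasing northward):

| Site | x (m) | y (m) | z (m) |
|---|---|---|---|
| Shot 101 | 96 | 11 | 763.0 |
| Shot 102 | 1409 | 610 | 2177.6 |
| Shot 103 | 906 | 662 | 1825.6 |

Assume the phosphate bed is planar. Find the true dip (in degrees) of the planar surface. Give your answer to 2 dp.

45.66°

Two edge vectors: Shot 101→Shot 102 = (1313, 599, 1414.6), Shot 101→Shot 103 = (810, 651, 1062.6).
Normal n = (Shot 101→Shot 102) × (Shot 101→Shot 103) = (-284407.2, -249367.8, 369573).
So ∂z/∂x = −n_x/n_z = 0.76956 and ∂z/∂y = −n_y/n_z = 0.67475.
Gradient magnitude |∇z| = √(a² + b²) = √(0.59222 + 0.45528) = 1.02347.
True dip = arctan(1.02347) = 45.66°, dipping toward SW (azimuth ≈ 229°).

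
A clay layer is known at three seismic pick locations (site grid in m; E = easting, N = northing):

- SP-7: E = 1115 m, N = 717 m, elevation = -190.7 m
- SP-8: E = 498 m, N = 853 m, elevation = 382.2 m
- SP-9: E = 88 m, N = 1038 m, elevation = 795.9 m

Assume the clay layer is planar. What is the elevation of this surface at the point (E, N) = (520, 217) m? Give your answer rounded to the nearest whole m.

Let the plane be z = a·E + b·N + c.
SP-8−SP-7: −617a + 136b = 572.9;  SP-9−SP-7: −1027a + 321b = 986.6.
Solving gives a = −0.85165, b = 0.34879.
Then c = -190.7 − a·1115 − b·717 = 508.80.
At (520, 217): z = −442.9 + 75.7 + 508.80 = 141.6 m.

142 m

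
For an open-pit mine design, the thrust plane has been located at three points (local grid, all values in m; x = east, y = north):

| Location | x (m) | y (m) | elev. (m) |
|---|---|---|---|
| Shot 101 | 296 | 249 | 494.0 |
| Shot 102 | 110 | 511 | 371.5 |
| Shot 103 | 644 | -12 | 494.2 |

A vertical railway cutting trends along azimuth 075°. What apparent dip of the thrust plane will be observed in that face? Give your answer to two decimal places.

Two edge vectors: Shot 101→Shot 102 = (-186, 262, -122.5), Shot 101→Shot 103 = (348, -261, 0.2).
Normal n = (Shot 101→Shot 102) × (Shot 101→Shot 103) = (-31920.1, -42592.8, -42630).
So ∂z/∂x = −n_x/n_z = −0.74877 and ∂z/∂y = −n_y/n_z = −0.99913.
Unit vector along 075° is (sin 75°, cos 75°) = (0.9659, 0.2588).
Slope in that direction = a·(0.9659) + b·(0.2588) = −0.98185.
Apparent dip = arctan|0.98185| = 44.48° (true dip is 51.3°, so apparent ≤ true as expected).

44.48°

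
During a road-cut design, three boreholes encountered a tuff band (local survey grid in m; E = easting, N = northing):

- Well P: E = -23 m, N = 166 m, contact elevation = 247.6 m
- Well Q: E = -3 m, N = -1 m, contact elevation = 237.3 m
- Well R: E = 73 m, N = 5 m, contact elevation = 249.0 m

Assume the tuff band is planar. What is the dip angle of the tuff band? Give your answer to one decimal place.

9.5°

Let the plane be z = a·E + b·N + c.
Well Q−Well P: 20a − 167b = −10.3;  Well R−Well P: 96a − 161b = 1.4.
Solving gives a = 0.14768, b = 0.07936.
Gradient magnitude |∇z| = √(a² + b²) = √(0.02181 + 0.00630) = 0.16766.
True dip = arctan(0.16766) = 9.5°, dipping toward WSW (azimuth ≈ 242°).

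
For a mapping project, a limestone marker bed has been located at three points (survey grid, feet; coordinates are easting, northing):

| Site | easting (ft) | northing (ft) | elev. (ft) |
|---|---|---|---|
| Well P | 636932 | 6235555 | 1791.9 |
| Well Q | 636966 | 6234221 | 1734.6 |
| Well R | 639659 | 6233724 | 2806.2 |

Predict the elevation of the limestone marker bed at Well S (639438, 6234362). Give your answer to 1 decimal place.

Two edge vectors: Well P→Well Q = (34, -1334, -57.3), Well P→Well R = (2727, -1831, 1014.3).
Normal n = (Well P→Well Q) × (Well P→Well R) = (-1457992.5, -190743.3, 3575564).
So ∂z/∂easting = −n_x/n_z = 0.407765740 and ∂z/∂northing = −n_y/n_z = 0.053346353.
Intercept c from Well P: 1791.9 − 259719.05 − 332644.12 = −590571.27.
At (639438, 6234362): z = 260740.9 + 332580.5 − 590571.27 = 2750.1 ft.

2750.1 ft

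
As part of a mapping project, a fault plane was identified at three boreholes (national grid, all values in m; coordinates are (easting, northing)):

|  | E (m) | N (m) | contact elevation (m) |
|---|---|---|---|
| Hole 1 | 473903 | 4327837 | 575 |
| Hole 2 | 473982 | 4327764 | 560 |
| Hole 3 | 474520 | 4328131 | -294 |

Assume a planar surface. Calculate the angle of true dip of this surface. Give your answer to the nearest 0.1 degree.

Two edge vectors: Hole 1→Hole 2 = (79, -73, -15), Hole 1→Hole 3 = (617, 294, -869).
Normal n = (Hole 1→Hole 2) × (Hole 1→Hole 3) = (67847, 59396, 68267).
So ∂z/∂E = −n_x/n_z = −0.99385 and ∂z/∂N = −n_y/n_z = −0.87005.
Gradient magnitude |∇z| = √(a² + b²) = √(0.98773 + 0.75699) = 1.32088.
True dip = arctan(1.32088) = 52.9°, dipping toward NE (azimuth ≈ 049°).

52.9°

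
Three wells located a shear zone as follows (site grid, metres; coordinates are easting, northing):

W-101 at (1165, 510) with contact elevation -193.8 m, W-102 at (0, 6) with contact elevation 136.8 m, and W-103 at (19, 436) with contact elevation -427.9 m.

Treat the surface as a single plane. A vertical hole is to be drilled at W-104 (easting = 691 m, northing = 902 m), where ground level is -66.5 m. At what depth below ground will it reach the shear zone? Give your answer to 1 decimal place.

Let the plane be z = a·easting + b·northing + c.
W-102−W-101: −1165a − 504b = 330.6;  W-103−W-101: −1146a − 74b = −234.1.
Solving gives a = 0.289903, b = −1.326065.
Then c = -193.8 − a·1165 − b·510 = 144.76.
At (691, 902): z_contact = 200.32 − 1196.11 + 144.76 = -851.03 m.
Depth below ground = -66.5 − (-851.03) = 784.5 m.

784.5 m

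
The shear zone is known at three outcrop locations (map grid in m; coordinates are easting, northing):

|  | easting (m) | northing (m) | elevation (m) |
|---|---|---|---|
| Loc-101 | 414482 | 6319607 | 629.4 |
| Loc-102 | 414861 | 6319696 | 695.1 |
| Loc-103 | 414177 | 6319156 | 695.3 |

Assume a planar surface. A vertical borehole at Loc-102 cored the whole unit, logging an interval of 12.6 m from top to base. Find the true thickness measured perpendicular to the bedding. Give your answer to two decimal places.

Two edge vectors: Loc-101→Loc-102 = (379, 89, 65.7), Loc-101→Loc-103 = (-305, -451, 65.9).
Normal n = (Loc-101→Loc-102) × (Loc-101→Loc-103) = (35495.8, -45014.6, -143784).
So ∂z/∂easting = −n_x/n_z = 0.24687 and ∂z/∂northing = −n_y/n_z = −0.31307.
|∇z| = √(a²+b²) = 0.39870, so dip δ = arctan(0.39870) = 21.74°.
True thickness = vertical thickness × cos δ = 12.6 × cos 21.74° = 11.70 m.

11.70 m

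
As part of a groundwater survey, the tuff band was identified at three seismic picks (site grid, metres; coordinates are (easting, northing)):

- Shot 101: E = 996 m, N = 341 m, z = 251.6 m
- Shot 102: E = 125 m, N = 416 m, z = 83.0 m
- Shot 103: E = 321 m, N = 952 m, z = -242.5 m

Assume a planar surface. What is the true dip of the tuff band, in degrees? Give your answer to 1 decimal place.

Two edge vectors: Shot 101→Shot 102 = (-871, 75, -168.6), Shot 101→Shot 103 = (-675, 611, -494.1).
Normal n = (Shot 101→Shot 102) × (Shot 101→Shot 103) = (65957.1, -316556.1, -481556).
So ∂z/∂E = −n_x/n_z = 0.13697 and ∂z/∂N = −n_y/n_z = −0.65736.
Gradient magnitude |∇z| = √(a² + b²) = √(0.01876 + 0.43212) = 0.67148.
True dip = arctan(0.67148) = 33.9°, dipping toward NNW (azimuth ≈ 348°).

33.9°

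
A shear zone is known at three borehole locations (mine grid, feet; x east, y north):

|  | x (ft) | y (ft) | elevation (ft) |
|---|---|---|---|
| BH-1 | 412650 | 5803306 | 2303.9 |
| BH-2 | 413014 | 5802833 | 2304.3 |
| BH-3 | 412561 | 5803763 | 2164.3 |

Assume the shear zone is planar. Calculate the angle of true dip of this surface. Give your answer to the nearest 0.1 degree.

33.8°

Let the plane be z = a·x + b·y + c.
BH-2−BH-1: 364a − 473b = 0.4;  BH-3−BH-1: −89a + 457b = −139.6.
Solving gives a = −0.52996, b = −0.40868.
Gradient magnitude |∇z| = √(a² + b²) = √(0.28086 + 0.16702) = 0.66924.
True dip = arctan(0.66924) = 33.8°, dipping toward NE (azimuth ≈ 052°).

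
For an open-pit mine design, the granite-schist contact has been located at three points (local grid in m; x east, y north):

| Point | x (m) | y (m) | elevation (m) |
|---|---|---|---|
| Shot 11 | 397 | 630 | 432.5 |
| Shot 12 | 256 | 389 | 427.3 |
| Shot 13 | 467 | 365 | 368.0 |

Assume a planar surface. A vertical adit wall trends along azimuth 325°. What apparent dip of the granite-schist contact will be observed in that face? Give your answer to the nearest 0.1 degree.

16.3°

Two edge vectors: Shot 11→Shot 12 = (-141, -241, -5.2), Shot 11→Shot 13 = (70, -265, -64.5).
Normal n = (Shot 11→Shot 12) × (Shot 11→Shot 13) = (14166.5, -9458.5, 54235).
So ∂z/∂x = −n_x/n_z = −0.26121 and ∂z/∂y = −n_y/n_z = 0.17440.
Unit vector along 325° is (sin 325°, cos 325°) = (-0.5736, 0.8192).
Slope in that direction = a·(-0.5736) + b·(0.8192) = 0.29268.
Apparent dip = arctan|0.29268| = 16.3° (true dip is 17.4°, so apparent ≤ true as expected).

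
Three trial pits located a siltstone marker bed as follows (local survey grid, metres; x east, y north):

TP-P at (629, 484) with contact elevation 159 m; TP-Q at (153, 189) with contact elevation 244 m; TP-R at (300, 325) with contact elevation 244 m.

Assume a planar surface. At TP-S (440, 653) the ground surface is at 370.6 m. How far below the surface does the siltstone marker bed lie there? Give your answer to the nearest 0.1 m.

Two edge vectors: TP-P→TP-Q = (-476, -295, 85), TP-P→TP-R = (-329, -159, 85).
Normal n = (TP-P→TP-Q) × (TP-P→TP-R) = (-11560, 12495, -21371).
So ∂z/∂x = −n_x/n_z = −0.54092 and ∂z/∂y = −n_y/n_z = 0.58467.
Intercept c from TP-P: 159 + 340.24 − 282.98 = 216.26.
At (440, 653): z_contact = −238.00 + 381.79 + 216.26 = 360.04 m.
Depth below ground = 370.6 − 360.04 = 10.6 m.

10.6 m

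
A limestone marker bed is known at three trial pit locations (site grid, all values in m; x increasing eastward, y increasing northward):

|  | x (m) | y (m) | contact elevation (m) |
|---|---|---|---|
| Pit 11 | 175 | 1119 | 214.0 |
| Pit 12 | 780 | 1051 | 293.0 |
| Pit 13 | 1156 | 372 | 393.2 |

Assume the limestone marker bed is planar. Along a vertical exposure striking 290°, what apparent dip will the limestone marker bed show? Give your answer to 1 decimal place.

8.1°

Two edge vectors: Pit 11→Pit 12 = (605, -68, 79), Pit 11→Pit 13 = (981, -747, 179.2).
Normal n = (Pit 11→Pit 12) × (Pit 11→Pit 13) = (46827.4, -30917, -385227).
So ∂z/∂x = −n_x/n_z = 0.12156 and ∂z/∂y = −n_y/n_z = −0.08026.
Unit vector along 290° is (sin 290°, cos 290°) = (-0.9397, 0.3420).
Slope in that direction = a·(-0.9397) + b·(0.3420) = −0.14168.
Apparent dip = arctan|0.14168| = 8.1° (true dip is 8.3°, so apparent ≤ true as expected).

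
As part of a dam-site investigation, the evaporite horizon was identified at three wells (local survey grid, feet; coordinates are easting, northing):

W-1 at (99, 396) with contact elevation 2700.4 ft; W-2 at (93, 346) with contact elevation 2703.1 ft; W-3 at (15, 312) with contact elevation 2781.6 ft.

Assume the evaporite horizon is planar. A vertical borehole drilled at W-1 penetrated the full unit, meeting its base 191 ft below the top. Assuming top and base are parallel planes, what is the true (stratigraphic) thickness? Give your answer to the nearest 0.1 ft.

Let the plane be z = a·easting + b·northing + c.
W-2−W-1: −6a − 50b = 2.7;  W-3−W-1: −84a − 84b = 81.2.
Solving gives a = −1.03712, b = 0.07045.
|∇z| = √(a²+b²) = 1.03951, so dip δ = arctan(1.03951) = 46.11°.
True thickness = vertical thickness × cos δ = 191 × cos 46.11° = 132.4 ft.

132.4 ft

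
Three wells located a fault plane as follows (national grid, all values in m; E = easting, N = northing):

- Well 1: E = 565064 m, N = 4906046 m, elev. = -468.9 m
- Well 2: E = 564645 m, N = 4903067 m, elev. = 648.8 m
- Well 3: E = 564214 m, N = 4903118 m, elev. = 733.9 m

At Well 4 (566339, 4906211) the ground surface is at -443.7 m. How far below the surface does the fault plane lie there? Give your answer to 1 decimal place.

384.9 m

Let the plane be z = a·E + b·N + c.
Well 2−Well 1: −419a − 2979b = 1117.7;  Well 3−Well 1: −850a − 2928b = 1202.8.
Solving gives a = −0.237885021, b = −0.341734198.
Then c = -468.9 − a·565064 − b·4906046 = 1810515.06.
At (566339, 4906211): z_contact = −134723.56 − 1676620.08 + 1810515.06 = -828.59 m.
Depth below ground = -443.7 − (-828.59) = 384.9 m.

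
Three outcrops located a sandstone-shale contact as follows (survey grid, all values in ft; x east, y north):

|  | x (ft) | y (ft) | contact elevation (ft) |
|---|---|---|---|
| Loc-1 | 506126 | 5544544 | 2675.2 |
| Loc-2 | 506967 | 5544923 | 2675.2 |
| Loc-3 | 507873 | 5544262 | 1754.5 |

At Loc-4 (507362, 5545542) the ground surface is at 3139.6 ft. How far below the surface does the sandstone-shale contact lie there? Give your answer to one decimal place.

84.7 ft

Two edge vectors: Loc-1→Loc-2 = (841, 379, 0), Loc-1→Loc-3 = (1747, -282, -920.7).
Normal n = (Loc-1→Loc-2) × (Loc-1→Loc-3) = (-348945.3, 774308.7, -899275).
So ∂z/∂x = −n_x/n_z = −0.388029579 and ∂z/∂y = −n_y/n_z = 0.861036613.
Intercept c from Loc-1: 2675.2 + 196391.86 − 4774055.39 = −4574988.33.
At (507362, 5545542): z_contact = −196871.46 + 4774914.70 − 4574988.33 = 3054.91 ft.
Depth below ground = 3139.6 − 3054.91 = 84.7 ft.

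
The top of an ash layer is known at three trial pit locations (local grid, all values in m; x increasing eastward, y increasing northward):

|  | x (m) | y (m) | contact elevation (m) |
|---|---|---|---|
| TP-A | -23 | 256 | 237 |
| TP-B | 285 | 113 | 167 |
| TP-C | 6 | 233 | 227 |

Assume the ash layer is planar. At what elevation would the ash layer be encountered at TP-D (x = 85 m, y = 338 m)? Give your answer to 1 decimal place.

Two edge vectors: TP-A→TP-B = (308, -143, -70), TP-A→TP-C = (29, -23, -10).
Normal n = (TP-A→TP-B) × (TP-A→TP-C) = (-180, 1050, -2937).
So ∂z/∂x = −n_x/n_z = −0.06129 and ∂z/∂y = −n_y/n_z = 0.35751.
Intercept c from TP-A: 237 − 1.41 − 91.52 = 144.07.
At (85, 338): z = −5.2 + 120.8 + 144.07 = 259.7 m.

259.7 m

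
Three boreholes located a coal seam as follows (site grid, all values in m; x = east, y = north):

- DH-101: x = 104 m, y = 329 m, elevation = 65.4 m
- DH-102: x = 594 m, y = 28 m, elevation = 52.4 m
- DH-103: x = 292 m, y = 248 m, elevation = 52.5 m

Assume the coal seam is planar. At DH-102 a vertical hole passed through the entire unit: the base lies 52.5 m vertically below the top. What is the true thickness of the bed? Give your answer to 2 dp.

Let the plane be z = a·x + b·y + c.
DH-102−DH-101: 490a − 301b = −13;  DH-103−DH-101: 188a − 81b = −12.9.
Solving gives a = −0.16747, b = −0.22944.
|∇z| = √(a²+b²) = 0.28405, so dip δ = arctan(0.28405) = 15.86°.
True thickness = vertical thickness × cos δ = 52.5 × cos 15.86° = 50.50 m.

50.50 m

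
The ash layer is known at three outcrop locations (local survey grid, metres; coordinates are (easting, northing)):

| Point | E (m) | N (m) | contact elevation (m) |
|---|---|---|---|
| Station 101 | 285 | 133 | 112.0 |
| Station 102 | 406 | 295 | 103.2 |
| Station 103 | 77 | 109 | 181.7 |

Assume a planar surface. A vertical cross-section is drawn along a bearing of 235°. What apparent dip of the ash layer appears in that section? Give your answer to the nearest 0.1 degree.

9.7°

Let the plane be z = a·E + b·N + c.
Station 102−Station 101: 121a + 162b = −8.8;  Station 103−Station 101: −208a − 24b = 69.7.
Solving gives a = −0.35984, b = 0.21445.
Unit vector along 235° is (sin 235°, cos 235°) = (-0.8192, -0.5736).
Slope in that direction = a·(-0.8192) + b·(-0.5736) = 0.17176.
Apparent dip = arctan|0.17176| = 9.7° (true dip is 22.7°, so apparent ≤ true as expected).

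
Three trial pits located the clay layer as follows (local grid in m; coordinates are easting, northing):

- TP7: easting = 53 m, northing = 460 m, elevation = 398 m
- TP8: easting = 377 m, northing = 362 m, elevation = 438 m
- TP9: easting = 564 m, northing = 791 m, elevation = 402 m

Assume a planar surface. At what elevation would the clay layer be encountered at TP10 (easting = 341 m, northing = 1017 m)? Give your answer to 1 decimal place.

355.2 m

Let the plane be z = a·easting + b·northing + c.
TP8−TP7: 324a − 98b = 40;  TP9−TP7: 511a + 331b = 4.
Solving gives a = 0.086650, b = −0.121687.
Then c = 398 − a·53 − b·460 = 449.38.
At (341, 1017): z = 29.5 − 123.8 + 449.38 = 355.2 m.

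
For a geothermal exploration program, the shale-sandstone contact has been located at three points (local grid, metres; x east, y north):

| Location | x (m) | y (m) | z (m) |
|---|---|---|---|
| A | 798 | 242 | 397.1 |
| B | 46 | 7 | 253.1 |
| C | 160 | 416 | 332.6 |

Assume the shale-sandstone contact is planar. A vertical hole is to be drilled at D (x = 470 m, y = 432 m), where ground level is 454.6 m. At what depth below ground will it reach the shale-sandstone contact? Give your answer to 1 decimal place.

75.1 m

Two edge vectors: A→B = (-752, -235, -144), A→C = (-638, 174, -64.5).
Normal n = (A→B) × (A→C) = (40213.5, 43368, -280778).
So ∂z/∂x = −n_x/n_z = 0.14322 and ∂z/∂y = −n_y/n_z = 0.15446.
Intercept c from A: 397.1 − 114.29 − 37.38 = 245.43.
At (470, 432): z_contact = 67.31 + 66.73 + 245.43 = 379.47 m.
Depth below ground = 454.6 − 379.47 = 75.1 m.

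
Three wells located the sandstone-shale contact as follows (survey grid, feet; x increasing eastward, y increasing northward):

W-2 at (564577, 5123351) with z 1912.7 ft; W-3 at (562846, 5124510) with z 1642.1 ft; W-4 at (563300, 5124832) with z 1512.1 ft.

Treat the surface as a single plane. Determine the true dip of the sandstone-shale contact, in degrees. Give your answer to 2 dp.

18.07°

Two edge vectors: W-2→W-3 = (-1731, 1159, -270.6), W-2→W-4 = (-1277, 1481, -400.6).
Normal n = (W-2→W-3) × (W-2→W-4) = (-63536.8, -347882.4, -1083568).
So ∂z/∂x = −n_x/n_z = −0.05864 and ∂z/∂y = −n_y/n_z = −0.32105.
Gradient magnitude |∇z| = √(a² + b²) = √(0.00344 + 0.10307) = 0.32636.
True dip = arctan(0.32636) = 18.07°, dipping toward N (azimuth ≈ 010°).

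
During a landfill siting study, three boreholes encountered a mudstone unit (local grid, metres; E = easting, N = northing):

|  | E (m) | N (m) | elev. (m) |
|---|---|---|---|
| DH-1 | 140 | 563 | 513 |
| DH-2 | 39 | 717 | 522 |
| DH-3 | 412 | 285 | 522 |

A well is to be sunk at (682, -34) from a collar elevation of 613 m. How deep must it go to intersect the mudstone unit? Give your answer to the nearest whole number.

93 m

Let the plane be z = a·E + b·N + c.
DH-2−DH-1: −101a + 154b = 9;  DH-3−DH-1: 272a − 278b = 9.
Solving gives a = 0.28154, b = 0.24308.
Then c = 513 − a·140 − b·563 = 336.73.
At (682, -34): z_contact = 192.0 − 8.3 + 336.73 = 520.5 m.
Depth below ground = 613 − 520.5 = 93 m.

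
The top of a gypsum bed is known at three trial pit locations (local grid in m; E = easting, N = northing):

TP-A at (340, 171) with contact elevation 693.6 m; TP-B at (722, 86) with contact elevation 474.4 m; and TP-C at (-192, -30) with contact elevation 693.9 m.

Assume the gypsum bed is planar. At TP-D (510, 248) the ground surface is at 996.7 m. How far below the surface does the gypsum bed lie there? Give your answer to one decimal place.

291.0 m

Let the plane be z = a·E + b·N + c.
TP-B−TP-A: 382a − 85b = −219.2;  TP-C−TP-A: −532a − 201b = 0.3.
Solving gives a = −0.36134, b = 0.95490.
Then c = 693.6 − a·340 − b·171 = 653.17.
At (510, 248): z_contact = −184.29 + 236.82 + 653.17 = 705.70 m.
Depth below ground = 996.7 − 705.70 = 291.0 m.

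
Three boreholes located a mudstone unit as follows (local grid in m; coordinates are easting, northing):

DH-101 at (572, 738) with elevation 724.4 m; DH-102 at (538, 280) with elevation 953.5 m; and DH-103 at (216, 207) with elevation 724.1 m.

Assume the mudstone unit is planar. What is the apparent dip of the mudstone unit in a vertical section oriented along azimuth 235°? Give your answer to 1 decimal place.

Two edge vectors: DH-101→DH-102 = (-34, -458, 229.1), DH-101→DH-103 = (-356, -531, -0.3).
Normal n = (DH-101→DH-102) × (DH-101→DH-103) = (121789.5, -81569.8, -144994).
So ∂z/∂easting = −n_x/n_z = 0.83996 and ∂z/∂northing = −n_y/n_z = −0.56257.
Unit vector along 235° is (sin 235°, cos 235°) = (-0.8192, -0.5736).
Slope in that direction = a·(-0.8192) + b·(-0.5736) = −0.36538.
Apparent dip = arctan|0.36538| = 20.1° (true dip is 45.3°, so apparent ≤ true as expected).

20.1°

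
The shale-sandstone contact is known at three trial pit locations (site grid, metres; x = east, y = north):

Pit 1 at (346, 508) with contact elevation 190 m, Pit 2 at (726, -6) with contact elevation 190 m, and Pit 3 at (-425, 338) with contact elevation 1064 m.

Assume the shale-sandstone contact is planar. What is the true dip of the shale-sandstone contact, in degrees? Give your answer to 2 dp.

Two edge vectors: Pit 1→Pit 2 = (380, -514, 0), Pit 1→Pit 3 = (-771, -170, 874).
Normal n = (Pit 1→Pit 2) × (Pit 1→Pit 3) = (-449236, -332120, -460894).
So ∂z/∂x = −n_x/n_z = −0.97471 and ∂z/∂y = −n_y/n_z = −0.72060.
Gradient magnitude |∇z| = √(a² + b²) = √(0.95005 + 0.51926) = 1.21215.
True dip = arctan(1.21215) = 50.48°, dipping toward NE (azimuth ≈ 054°).

50.48°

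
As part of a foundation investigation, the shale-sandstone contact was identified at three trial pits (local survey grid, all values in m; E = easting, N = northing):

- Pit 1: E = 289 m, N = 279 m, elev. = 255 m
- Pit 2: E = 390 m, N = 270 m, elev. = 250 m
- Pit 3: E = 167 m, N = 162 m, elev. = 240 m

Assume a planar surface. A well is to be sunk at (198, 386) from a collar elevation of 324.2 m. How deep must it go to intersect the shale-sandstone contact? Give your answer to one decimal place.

48.4 m

Let the plane be z = a·E + b·N + c.
Pit 2−Pit 1: 101a − 9b = −5;  Pit 3−Pit 1: −122a − 117b = −15.
Solving gives a = −0.03484, b = 0.16454.
Then c = 255 − a·289 − b·279 = 219.16.
At (198, 386): z_contact = −6.90 + 63.51 + 219.16 = 275.78 m.
Depth below ground = 324.2 − 275.78 = 48.4 m.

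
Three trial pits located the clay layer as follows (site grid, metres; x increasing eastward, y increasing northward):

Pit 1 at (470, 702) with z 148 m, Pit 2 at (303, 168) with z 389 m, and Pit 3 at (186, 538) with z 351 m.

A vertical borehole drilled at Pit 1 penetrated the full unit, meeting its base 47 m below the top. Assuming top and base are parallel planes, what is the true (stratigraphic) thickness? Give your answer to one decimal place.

Two edge vectors: Pit 1→Pit 2 = (-167, -534, 241), Pit 1→Pit 3 = (-284, -164, 203).
Normal n = (Pit 1→Pit 2) × (Pit 1→Pit 3) = (-68878, -34543, -124268).
So ∂z/∂x = −n_x/n_z = −0.55427 and ∂z/∂y = −n_y/n_z = −0.27797.
|∇z| = √(a²+b²) = 0.62007, so dip δ = arctan(0.62007) = 31.80°.
True thickness = vertical thickness × cos δ = 47 × cos 31.80° = 39.9 m.

39.9 m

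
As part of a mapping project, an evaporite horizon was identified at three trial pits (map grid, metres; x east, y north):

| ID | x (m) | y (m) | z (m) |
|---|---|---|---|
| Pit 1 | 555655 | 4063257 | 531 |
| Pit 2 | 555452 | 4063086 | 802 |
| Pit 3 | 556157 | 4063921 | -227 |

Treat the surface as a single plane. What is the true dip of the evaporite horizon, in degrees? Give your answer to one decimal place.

47.5°

Let the plane be z = a·x + b·y + c.
Pit 2−Pit 1: −203a − 171b = 271;  Pit 3−Pit 1: 502a + 664b = −758.
Solving gives a = −1.02811, b = −0.36429.
Gradient magnitude |∇z| = √(a² + b²) = √(1.05701 + 0.13271) = 1.09074.
True dip = arctan(1.09074) = 47.5°, dipping toward ENE (azimuth ≈ 070°).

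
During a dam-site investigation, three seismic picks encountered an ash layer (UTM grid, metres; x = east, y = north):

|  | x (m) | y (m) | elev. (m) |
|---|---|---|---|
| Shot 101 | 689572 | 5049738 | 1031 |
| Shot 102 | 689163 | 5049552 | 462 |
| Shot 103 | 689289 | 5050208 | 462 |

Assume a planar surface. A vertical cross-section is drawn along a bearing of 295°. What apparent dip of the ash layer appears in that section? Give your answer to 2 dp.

Two edge vectors: Shot 101→Shot 102 = (-409, -186, -569), Shot 101→Shot 103 = (-283, 470, -569).
Normal n = (Shot 101→Shot 102) × (Shot 101→Shot 103) = (373264, -71694, -244868).
So ∂z/∂x = −n_x/n_z = 1.52435 and ∂z/∂y = −n_y/n_z = −0.29279.
Unit vector along 295° is (sin 295°, cos 295°) = (-0.9063, 0.4226).
Slope in that direction = a·(-0.9063) + b·(0.4226) = −1.50527.
Apparent dip = arctan|1.50527| = 56.40° (true dip is 57.2°, so apparent ≤ true as expected).

56.40°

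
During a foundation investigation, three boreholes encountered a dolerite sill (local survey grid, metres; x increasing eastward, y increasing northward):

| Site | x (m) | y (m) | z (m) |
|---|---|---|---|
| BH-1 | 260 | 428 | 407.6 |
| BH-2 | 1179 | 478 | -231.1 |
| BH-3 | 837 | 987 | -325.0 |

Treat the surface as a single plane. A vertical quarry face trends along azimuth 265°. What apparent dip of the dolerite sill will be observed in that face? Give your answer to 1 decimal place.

35.5°

Let the plane be z = a·x + b·y + c.
BH-2−BH-1: 919a + 50b = −638.7;  BH-3−BH-1: 577a + 559b = −732.6.
Solving gives a = −0.66080, b = −0.62848.
Unit vector along 265° is (sin 265°, cos 265°) = (-0.9962, -0.0872).
Slope in that direction = a·(-0.9962) + b·(-0.0872) = 0.71306.
Apparent dip = arctan|0.71306| = 35.5° (true dip is 42.4°, so apparent ≤ true as expected).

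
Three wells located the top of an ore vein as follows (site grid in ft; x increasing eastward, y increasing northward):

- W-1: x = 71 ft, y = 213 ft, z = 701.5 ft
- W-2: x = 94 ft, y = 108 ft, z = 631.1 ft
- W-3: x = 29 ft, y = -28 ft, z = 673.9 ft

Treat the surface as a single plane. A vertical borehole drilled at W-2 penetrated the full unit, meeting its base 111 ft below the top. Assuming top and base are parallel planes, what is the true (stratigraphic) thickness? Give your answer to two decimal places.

62.76 ft

Two edge vectors: W-1→W-2 = (23, -105, -70.4), W-1→W-3 = (-42, -241, -27.6).
Normal n = (W-1→W-2) × (W-1→W-3) = (-14068.4, 3591.6, -9953).
So ∂z/∂x = −n_x/n_z = −1.41348 and ∂z/∂y = −n_y/n_z = 0.36086.
|∇z| = √(a²+b²) = 1.45882, so dip δ = arctan(1.45882) = 55.57°.
True thickness = vertical thickness × cos δ = 111 × cos 55.57° = 62.76 ft.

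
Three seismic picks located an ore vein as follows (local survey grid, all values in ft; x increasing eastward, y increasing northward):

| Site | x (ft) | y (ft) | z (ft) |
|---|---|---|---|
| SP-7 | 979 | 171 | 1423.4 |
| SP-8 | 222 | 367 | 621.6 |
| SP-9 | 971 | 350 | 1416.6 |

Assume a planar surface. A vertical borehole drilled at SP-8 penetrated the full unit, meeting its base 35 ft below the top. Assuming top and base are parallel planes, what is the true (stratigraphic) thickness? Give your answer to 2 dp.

Two edge vectors: SP-7→SP-8 = (-757, 196, -801.8), SP-7→SP-9 = (-8, 179, -6.8).
Normal n = (SP-7→SP-8) × (SP-7→SP-9) = (142189.4, 1266.8, -133935).
So ∂z/∂x = −n_x/n_z = 1.06163 and ∂z/∂y = −n_y/n_z = 0.00946.
|∇z| = √(a²+b²) = 1.06167, so dip δ = arctan(1.06167) = 46.71°.
True thickness = vertical thickness × cos δ = 35 × cos 46.71° = 24.00 ft.

24.00 ft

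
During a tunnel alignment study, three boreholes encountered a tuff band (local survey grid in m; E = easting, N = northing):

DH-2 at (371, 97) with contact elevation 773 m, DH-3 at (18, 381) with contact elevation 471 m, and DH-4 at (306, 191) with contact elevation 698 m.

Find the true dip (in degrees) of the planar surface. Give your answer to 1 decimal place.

Two edge vectors: DH-2→DH-3 = (-353, 284, -302), DH-2→DH-4 = (-65, 94, -75).
Normal n = (DH-2→DH-3) × (DH-2→DH-4) = (7088, -6845, -14722).
So ∂z/∂E = −n_x/n_z = 0.48146 and ∂z/∂N = −n_y/n_z = −0.46495.
Gradient magnitude |∇z| = √(a² + b²) = √(0.23180 + 0.21618) = 0.66931.
True dip = arctan(0.66931) = 33.8°, dipping toward NW (azimuth ≈ 314°).

33.8°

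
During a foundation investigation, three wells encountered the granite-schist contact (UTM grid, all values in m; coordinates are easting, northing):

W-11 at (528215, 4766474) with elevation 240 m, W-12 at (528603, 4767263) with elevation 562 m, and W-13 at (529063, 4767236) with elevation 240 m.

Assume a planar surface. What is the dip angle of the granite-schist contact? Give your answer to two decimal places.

44.51°

Let the plane be z = a·easting + b·northing + c.
W-12−W-11: 388a + 789b = 322;  W-13−W-11: 848a + 762b = 0.
Solving gives a = −0.65708, b = 0.73124.
Gradient magnitude |∇z| = √(a² + b²) = √(0.43175 + 0.53471) = 0.98309.
True dip = arctan(0.98309) = 44.51°, dipping toward SE (azimuth ≈ 138°).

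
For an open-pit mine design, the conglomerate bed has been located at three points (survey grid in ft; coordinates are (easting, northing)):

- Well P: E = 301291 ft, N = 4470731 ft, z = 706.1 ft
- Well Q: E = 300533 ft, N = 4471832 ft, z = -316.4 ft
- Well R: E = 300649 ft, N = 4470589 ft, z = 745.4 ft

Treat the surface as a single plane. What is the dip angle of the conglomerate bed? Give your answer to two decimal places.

40.42°

Two edge vectors: Well P→Well Q = (-758, 1101, -1022.5), Well P→Well R = (-642, -142, 39.3).
Normal n = (Well P→Well Q) × (Well P→Well R) = (-101925.7, 686234.4, 814478).
So ∂z/∂E = −n_x/n_z = 0.12514 and ∂z/∂N = −n_y/n_z = −0.84255.
Gradient magnitude |∇z| = √(a² + b²) = √(0.01566 + 0.70988) = 0.85179.
True dip = arctan(0.85179) = 40.42°, dipping toward N (azimuth ≈ 352°).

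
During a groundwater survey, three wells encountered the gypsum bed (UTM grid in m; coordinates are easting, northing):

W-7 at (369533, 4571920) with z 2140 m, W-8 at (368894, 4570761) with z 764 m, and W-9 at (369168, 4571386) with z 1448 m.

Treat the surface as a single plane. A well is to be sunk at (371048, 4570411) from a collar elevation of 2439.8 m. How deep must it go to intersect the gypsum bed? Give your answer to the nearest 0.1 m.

162.2 m

Two edge vectors: W-7→W-8 = (-639, -1159, -1376), W-7→W-9 = (-365, -534, -692).
Normal n = (W-7→W-8) × (W-7→W-9) = (67244, 60052, -81809).
So ∂z/∂easting = −n_x/n_z = 0.821963354 and ∂z/∂northing = −n_y/n_z = 0.734051266.
Intercept c from W-7: 2140 − 303742.58 − 3356023.66 = −3657626.25.
At (371048, 4570411): z_contact = 304987.86 + 3354915.98 − 3657626.25 = 2277.59 m.
Depth below ground = 2439.8 − 2277.59 = 162.2 m.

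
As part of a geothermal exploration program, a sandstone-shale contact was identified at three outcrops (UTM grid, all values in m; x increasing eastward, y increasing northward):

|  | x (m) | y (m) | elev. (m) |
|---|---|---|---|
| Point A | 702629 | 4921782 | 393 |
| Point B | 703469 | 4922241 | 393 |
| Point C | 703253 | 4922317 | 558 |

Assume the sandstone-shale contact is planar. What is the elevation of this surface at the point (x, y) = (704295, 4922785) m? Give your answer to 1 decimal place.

Let the plane be z = a·x + b·y + c.
Point B−Point A: 840a + 459b = 0;  Point C−Point A: 624a + 535b = 165.
Solving gives a = −0.464677514, b = 0.850390222.
Then c = 393 − a·702629 − b·4921782 = −3858546.39.
At (704295, 4922785): z = −327270.0 + 4186288.2 − 3858546.39 = 471.8 m.

471.8 m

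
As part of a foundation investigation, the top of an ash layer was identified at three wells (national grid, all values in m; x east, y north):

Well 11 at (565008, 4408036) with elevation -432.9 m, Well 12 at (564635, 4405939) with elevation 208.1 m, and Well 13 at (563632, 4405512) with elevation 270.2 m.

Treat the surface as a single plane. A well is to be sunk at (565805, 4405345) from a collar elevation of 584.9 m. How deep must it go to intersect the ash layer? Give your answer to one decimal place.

101.1 m

Let the plane be z = a·x + b·y + c.
Well 12−Well 11: −373a − 2097b = 641;  Well 13−Well 11: −1376a − 2524b = 703.1.
Solving gives a = 0.073807523, b = −0.318803150.
Then c = -432.9 − a·565008 − b·4408036 = 1363161.02.
At (565805, 4405345): z_contact = 41760.67 − 1404437.86 + 1363161.02 = 483.82 m.
Depth below ground = 584.9 − 483.82 = 101.1 m.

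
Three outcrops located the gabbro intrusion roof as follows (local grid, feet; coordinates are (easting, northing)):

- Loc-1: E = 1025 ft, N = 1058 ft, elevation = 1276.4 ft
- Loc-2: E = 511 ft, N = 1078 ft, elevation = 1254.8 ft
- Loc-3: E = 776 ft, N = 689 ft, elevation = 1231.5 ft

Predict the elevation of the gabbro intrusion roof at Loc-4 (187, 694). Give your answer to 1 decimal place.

1205.1 ft

Let the plane be z = a·E + b·N + c.
Loc-2−Loc-1: −514a + 20b = −21.6;  Loc-3−Loc-1: −249a − 369b = −44.9.
Solving gives a = 0.045562, b = 0.090935.
Then c = 1276.4 − a·1025 − b·1058 = 1133.49.
At (187, 694): z = 8.5 + 63.1 + 1133.49 = 1205.1 ft.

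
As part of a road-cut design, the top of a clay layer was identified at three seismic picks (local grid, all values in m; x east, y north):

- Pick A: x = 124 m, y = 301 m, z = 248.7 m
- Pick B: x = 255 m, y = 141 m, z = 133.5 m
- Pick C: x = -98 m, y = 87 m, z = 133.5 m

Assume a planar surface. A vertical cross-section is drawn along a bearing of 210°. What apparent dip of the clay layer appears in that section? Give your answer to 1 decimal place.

26.8°

Two edge vectors: Pick A→Pick B = (131, -160, -115.2), Pick A→Pick C = (-222, -214, -115.2).
Normal n = (Pick A→Pick B) × (Pick A→Pick C) = (-6220.8, 40665.6, -63554).
So ∂z/∂x = −n_x/n_z = −0.09788 and ∂z/∂y = −n_y/n_z = 0.63986.
Unit vector along 210° is (sin 210°, cos 210°) = (-0.5000, -0.8660).
Slope in that direction = a·(-0.5000) + b·(-0.8660) = −0.50519.
Apparent dip = arctan|0.50519| = 26.8° (true dip is 32.9°, so apparent ≤ true as expected).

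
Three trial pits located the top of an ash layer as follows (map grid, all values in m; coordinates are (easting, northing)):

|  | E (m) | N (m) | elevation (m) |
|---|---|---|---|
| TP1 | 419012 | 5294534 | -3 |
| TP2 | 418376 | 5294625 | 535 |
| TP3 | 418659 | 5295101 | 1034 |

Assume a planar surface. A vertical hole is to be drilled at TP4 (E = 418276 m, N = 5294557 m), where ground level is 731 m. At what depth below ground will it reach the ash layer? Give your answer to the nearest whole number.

Let the plane be z = a·E + b·N + c.
TP2−TP1: −636a + 91b = 538;  TP3−TP1: −353a + 567b = 1037.
Solving gives a = −0.64135785, b = 1.42963082.
Then c = -3 − a·419012 − b·5294534 = −7300495.37.
At (418276, 5294557): z_contact = −268264.6 + 7569261.9 − 7300495.37 = 501.9 m.
Depth below ground = 731 − 501.9 = 229 m.

229 m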